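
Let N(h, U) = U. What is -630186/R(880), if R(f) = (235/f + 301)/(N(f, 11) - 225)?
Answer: 23735325504/53023 ≈ 4.4764e+5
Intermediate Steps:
R(f) = -301/214 - 235/(214*f) (R(f) = (235/f + 301)/(11 - 225) = (301 + 235/f)/(-214) = (301 + 235/f)*(-1/214) = -301/214 - 235/(214*f))
-630186/R(880) = -630186*188320/(-235 - 301*880) = -630186*188320/(-235 - 264880) = -630186/((1/214)*(1/880)*(-265115)) = -630186/(-53023/37664) = -630186*(-37664/53023) = 23735325504/53023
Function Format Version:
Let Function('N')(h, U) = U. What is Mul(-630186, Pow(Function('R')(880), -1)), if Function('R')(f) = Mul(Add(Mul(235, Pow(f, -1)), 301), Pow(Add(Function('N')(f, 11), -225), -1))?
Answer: Rational(23735325504, 53023) ≈ 4.4764e+5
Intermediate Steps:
Function('R')(f) = Add(Rational(-301, 214), Mul(Rational(-235, 214), Pow(f, -1))) (Function('R')(f) = Mul(Add(Mul(235, Pow(f, -1)), 301), Pow(Add(11, -225), -1)) = Mul(Add(301, Mul(235, Pow(f, -1))), Pow(-214, -1)) = Mul(Add(301, Mul(235, Pow(f, -1))), Rational(-1, 214)) = Add(Rational(-301, 214), Mul(Rational(-235, 214), Pow(f, -1))))
Mul(-630186, Pow(Function('R')(880), -1)) = Mul(-630186, Pow(Mul(Rational(1, 214), Pow(880, -1), Add(-235, Mul(-301, 880))), -1)) = Mul(-630186, Pow(Mul(Rational(1, 214), Rational(1, 880), Add(-235, -264880)), -1)) = Mul(-630186, Pow(Mul(Rational(1, 214), Rational(1, 880), -265115), -1)) = Mul(-630186, Pow(Rational(-53023, 37664), -1)) = Mul(-630186, Rational(-37664, 53023)) = Rational(23735325504, 53023)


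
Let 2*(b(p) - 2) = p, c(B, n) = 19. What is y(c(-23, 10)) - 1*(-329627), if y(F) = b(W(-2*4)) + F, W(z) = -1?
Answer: 659295/2 ≈ 3.2965e+5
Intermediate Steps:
b(p) = 2 + p/2
y(F) = 3/2 + F (y(F) = (2 + (½)*(-1)) + F = (2 - ½) + F = 3/2 + F)
y(c(-23, 10)) - 1*(-329627) = (3/2 + 19) - 1*(-329627) = 41/2 + 329627 = 659295/2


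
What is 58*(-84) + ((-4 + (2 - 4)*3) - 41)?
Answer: -4923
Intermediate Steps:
58*(-84) + ((-4 + (2 - 4)*3) - 41) = -4872 + ((-4 - 2*3) - 41) = -4872 + ((-4 - 6) - 41) = -4872 + (-10 - 41) = -4872 - 51 = -4923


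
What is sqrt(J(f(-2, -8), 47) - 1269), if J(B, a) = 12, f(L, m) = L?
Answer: I*sqrt(1257) ≈ 35.454*I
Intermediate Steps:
sqrt(J(f(-2, -8), 47) - 1269) = sqrt(12 - 1269) = sqrt(-1257) = I*sqrt(1257)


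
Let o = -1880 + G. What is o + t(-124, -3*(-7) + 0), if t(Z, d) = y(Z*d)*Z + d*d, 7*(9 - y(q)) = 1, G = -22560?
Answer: -175681/7 ≈ -25097.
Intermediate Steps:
y(q) = 62/7 (y(q) = 9 - 1/7*1 = 9 - 1/7 = 62/7)
t(Z, d) = d**2 + 62*Z/7 (t(Z, d) = 62*Z/7 + d*d = 62*Z/7 + d**2 = d**2 + 62*Z/7)
o = -24440 (o = -1880 - 22560 = -24440)
o + t(-124, -3*(-7) + 0) = -24440 + ((-3*(-7) + 0)**2 + (62/7)*(-124)) = -24440 + ((21 + 0)**2 - 7688/7) = -24440 + (21**2 - 7688/7) = -24440 + (441 - 7688/7) = -24440 - 4601/7 = -175681/7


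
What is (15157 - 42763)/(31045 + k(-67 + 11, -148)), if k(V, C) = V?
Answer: -27606/30989 ≈ -0.89083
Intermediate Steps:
(15157 - 42763)/(31045 + k(-67 + 11, -148)) = (15157 - 42763)/(31045 + (-67 + 11)) = -27606/(31045 - 56) = -27606/30989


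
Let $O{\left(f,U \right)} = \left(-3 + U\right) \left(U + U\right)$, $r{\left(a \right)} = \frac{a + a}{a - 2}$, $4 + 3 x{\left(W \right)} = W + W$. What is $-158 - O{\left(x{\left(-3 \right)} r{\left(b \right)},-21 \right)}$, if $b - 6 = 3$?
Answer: $-1166$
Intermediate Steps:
$b = 9$ ($b = 6 + 3 = 9$)
$x{\left(W \right)} = - \frac{4}{3} + \frac{2 W}{3}$ ($x{\left(W \right)} = - \frac{4}{3} + \frac{W + W}{3} = - \frac{4}{3} + \frac{2 W}{3}$)
$r{\left(a \right)} = \frac{2 a}{-2 + a}$
$O{\left(f,U \right)} = 2 U \left(-3 + U\right)$ ($O{\left(f,U \right)} = \left(-3 + U\right) 2 U = 2 U \left(-3 + U\right)$)
$-158 - O{\left(x{\left(-3 \right)} r{\left(b \right)},-21 \right)} = -158 - 2 \left(-21\right) \left(-3 - 21\right) = -158 - 2 \left(-21\right) \left(-24\right) = -158 - 1008 = -1166$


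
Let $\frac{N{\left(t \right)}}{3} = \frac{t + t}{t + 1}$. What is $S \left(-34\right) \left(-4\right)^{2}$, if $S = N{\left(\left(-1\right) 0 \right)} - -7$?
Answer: $-3808$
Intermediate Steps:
$N{\left(t \right)} = \frac{6 t}{1 + t}$ ($N{\left(t \right)} = 3 \frac{t + t}{t + 1} = 3 \frac{2 t}{1 + t} = \frac{6 t}{1 + t}$)
$S = 7$ ($S = \frac{6 \left(\left(-1\right) 0\right)}{1 - 0} - -7 = 6 \cdot 0 \frac{1}{1 + 0} + 7 = 6 \cdot 0 \cdot 1^{-1} + 7 = 6 \cdot 0 \cdot 1 + 7 = 0 + 7 = 7$)
$S \left(-34\right) \left(-4\right)^{2} = 7 \left(-34\right) \left(-4\right)^{2} = \left(-238\right) 16 = -3808$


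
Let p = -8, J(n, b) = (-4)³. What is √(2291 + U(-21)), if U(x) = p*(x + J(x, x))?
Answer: √2971 ≈ 54.507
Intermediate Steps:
J(n, b) = -64
U(x) = 512 - 8*x (U(x) = -8*(x - 64) = -8*(-64 + x) = 512 - 8*x)
√(2291 + U(-21)) = √(2291 + (512 - 8*(-21))) = √(2291 + (512 + 168)) = √(2291 + 680) = √2971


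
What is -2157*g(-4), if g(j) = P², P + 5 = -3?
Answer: -138048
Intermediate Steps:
P = -8 (P = -5 - 3 = -8)
g(j) = 64 (g(j) = (-8)² = 64)
-2157*g(-4) = -2157*64 = -138048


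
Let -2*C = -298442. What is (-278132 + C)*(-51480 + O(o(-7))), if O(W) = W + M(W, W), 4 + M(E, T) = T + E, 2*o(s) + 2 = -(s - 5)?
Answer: 6634920259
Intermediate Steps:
o(s) = 3/2 - s/2 (o(s) = -1 + (-(s - 5))/2 = -1 + (-(-5 + s))/2 = -1 + (5 - s)/2 = -1 + (5/2 - s/2) = 3/2 - s/2)
C = 149221 (C = -1/2*(-298442) = 149221)
M(E, T) = -4 + E + T (M(E, T) = -4 + (T + E) = -4 + (E + T) = -4 + E + T)
O(W) = -4 + 3*W (O(W) = W + (-4 + W + W) = W + (-4 + 2*W) = -4 + 3*W)
(-278132 + C)*(-51480 + O(o(-7))) = (-278132 + 149221)*(-51480 + (-4 + 3*(3/2 - 1/2*(-7)))) = -128911*(-51480 + (-4 + 3*(3/2 + 7/2))) = -128911*(-51480 + (-4 + 3*5)) = -128911*(-51480 + (-4 + 15)) = -128911*(-51480 + 11) = -128911*(-51469) = 6634920259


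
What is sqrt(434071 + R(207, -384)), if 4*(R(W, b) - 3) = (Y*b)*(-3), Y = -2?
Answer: sqrt(433498) ≈ 658.41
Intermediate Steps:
R(W, b) = 3 + 3*b/2 (R(W, b) = 3 + (-2*b*(-3))/4 = 3 + (6*b)/4 = 3 + 3*b/2)
sqrt(434071 + R(207, -384)) = sqrt(434071 + (3 + (3/2)*(-384))) = sqrt(434071 + (3 - 576)) = sqrt(434071 - 573) = sqrt(433498)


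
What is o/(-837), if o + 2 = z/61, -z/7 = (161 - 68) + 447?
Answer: 3902/51057 ≈ 0.076424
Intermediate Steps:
z = -3780 (z = -7*((161 - 68) + 447) = -7*(93 + 447) = -7*540 = -3780)
o = -3902/61 (o = -2 - 3780/61 = -3902/61 ≈ -63.967)
o/(-837) = -3902/61/(-837) = -3902/61*(-1/837) = 3902/51057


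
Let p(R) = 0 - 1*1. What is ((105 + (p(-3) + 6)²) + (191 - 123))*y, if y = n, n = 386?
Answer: 76428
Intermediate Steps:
p(R) = -1 (p(R) = 0 - 1 = -1)
y = 386
((105 + (p(-3) + 6)²) + (191 - 123))*y = ((105 + (-1 + 6)²) + (191 - 123))*386 = ((105 + 5²) + 68)*386 = ((105 + 25) + 68)*386 = (130 + 68)*386 = 198*386 = 76428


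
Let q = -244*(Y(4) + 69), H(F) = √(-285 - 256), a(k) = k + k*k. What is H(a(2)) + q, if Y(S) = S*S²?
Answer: -32452 + I*√541 ≈ -32452.0 + 23.259*I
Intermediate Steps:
a(k) = k + k²
Y(S) = S³
H(F) = I*√541 (H(F) = √(-541) = I*√541)
q = -32452 (q = -244*(4³ + 69) = -244*(64 + 69) = -244*133 = -32452)
H(a(2)) + q = I*√541 - 32452 = -32452 + I*√541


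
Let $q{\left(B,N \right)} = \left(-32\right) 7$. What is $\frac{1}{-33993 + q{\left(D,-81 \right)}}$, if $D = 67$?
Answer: $- \frac{1}{34217} \approx -2.9225 \cdot 10^{-5}$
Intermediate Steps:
$q{\left(B,N \right)} = -224$
$\frac{1}{-33993 + q{\left(D,-81 \right)}} = \frac{1}{-33993 - 224} = \frac{1}{-34217} = - \frac{1}{34217}$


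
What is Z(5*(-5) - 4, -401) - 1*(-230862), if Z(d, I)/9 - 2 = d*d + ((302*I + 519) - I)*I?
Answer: 433975287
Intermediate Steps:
Z(d, I) = 18 + 9*d² + 9*I*(519 + 301*I) (Z(d, I) = 18 + 9*(d*d + ((302*I + 519) - I)*I) = 18 + 9*(d² + ((519 + 302*I) - I)*I) = 18 + 9*(d² + (519 + 301*I)*I) = 18 + 9*(d² + I*(519 + 301*I)) = 18 + (9*d² + 9*I*(519 + 301*I)) = 18 + 9*d² + 9*I*(519 + 301*I))
Z(5*(-5) - 4, -401) - 1*(-230862) = (18 + 9*(5*(-5) - 4)² + 2709*(-401)² + 4671*(-401)) - 1*(-230862) = (18 + 9*(-25 - 4)² + 2709*160801 - 1873071) + 230862 = (18 + 9*(-29)² + 435609909 - 1873071) + 230862 = (18 + 9*841 + 435609909 - 1873071) + 230862 = (18 + 7569 + 435609909 - 1873071) + 230862 = 433744425 + 230862 = 433975287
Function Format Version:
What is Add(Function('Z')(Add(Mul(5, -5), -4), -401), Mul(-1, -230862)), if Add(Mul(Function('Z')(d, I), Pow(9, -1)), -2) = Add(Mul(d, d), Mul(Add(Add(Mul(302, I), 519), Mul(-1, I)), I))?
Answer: 433975287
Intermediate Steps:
Function('Z')(d, I) = Add(18, Mul(9, Pow(d, 2)), Mul(9, I, Add(519, Mul(301, I)))) (Function('Z')(d, I) = Add(18, Mul(9, Add(Mul(d, d), Mul(Add(Add(Mul(302, I), 519), Mul(-1, I)), I)))) = Add(18, Mul(9, Add(Pow(d, 2), Mul(Add(Add(519, Mul(302, I)), Mul(-1, I)), I)))) = Add(18, Mul(9, Add(Pow(d, 2), Mul(Add(519, Mul(301, I)), I)))) = Add(18, Mul(9, Add(Pow(d, 2), Mul(I, Add(519, Mul(301, I)))))) = Add(18, Add(Mul(9, Pow(d, 2)), Mul(9, I, Add(519, Mul(301, I))))) = Add(18, Mul(9, Pow(d, 2)), Mul(9, I, Add(519, Mul(301, I)))))
Add(Function('Z')(Add(Mul(5, -5), -4), -401), Mul(-1, -230862)) = Add(Add(18, Mul(9, Pow(Add(Mul(5, -5), -4), 2)), Mul(2709, Pow(-401, 2)), Mul(4671, -401)), Mul(-1, -230862)) = Add(Add(18, Mul(9, Pow(Add(-25, -4), 2)), Mul(2709, 160801), -1873071), 230862) = Add(Add(18, Mul(9, Pow(-29, 2)), 435609909, -1873071), 230862) = Add(Add(18, Mul(9, 841), 435609909, -1873071), 230862) = Add(Add(18, 7569, 435609909, -1873071), 230862) = Add(433744425, 230862) = 433975287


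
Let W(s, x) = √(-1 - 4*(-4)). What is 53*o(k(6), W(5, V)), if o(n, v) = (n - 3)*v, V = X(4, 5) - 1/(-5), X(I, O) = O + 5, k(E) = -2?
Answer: -265*√15 ≈ -1026.3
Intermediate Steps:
X(I, O) = 5 + O
V = 51/5 (V = (5 + 5) - 1/(-5) = 10 - 1*(-⅕) = 10 + ⅕ = 51/5 ≈ 10.200)
W(s, x) = √15 (W(s, x) = √(-1 + 16) = √15)
o(n, v) = v*(-3 + n) (o(n, v) = (-3 + n)*v = v*(-3 + n))
53*o(k(6), W(5, V)) = 53*(√15*(-3 - 2)) = 53*(√15*(-5)) = 53*(-5*√15) = -265*√15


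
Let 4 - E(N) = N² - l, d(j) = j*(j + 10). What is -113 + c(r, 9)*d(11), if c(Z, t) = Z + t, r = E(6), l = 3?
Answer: -4733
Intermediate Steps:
d(j) = j*(10 + j)
E(N) = 7 - N² (E(N) = 4 - (N² - 1*3) = 4 - (N² - 3) = 4 - (-3 + N²) = 4 + (3 - N²) = 7 - N²)
r = -29 (r = 7 - 1*6² = 7 - 1*36 = 7 - 36 = -29)
-113 + c(r, 9)*d(11) = -113 + (-29 + 9)*(11*(10 + 11)) = -113 - 220*21 = -113 - 20*231 = -113 - 4620 = -4733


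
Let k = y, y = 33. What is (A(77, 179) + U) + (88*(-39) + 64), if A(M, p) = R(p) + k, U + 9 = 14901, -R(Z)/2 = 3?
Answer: 11551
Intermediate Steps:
R(Z) = -6 (R(Z) = -2*3 = -6)
k = 33
U = 14892 (U = -9 + 14901 = 14892)
A(M, p) = 27 (A(M, p) = -6 + 33 = 27)
(A(77, 179) + U) + (88*(-39) + 64) = (27 + 14892) + (88*(-39) + 64) = 14919 + (-3432 + 64) = 14919 - 3368 = 11551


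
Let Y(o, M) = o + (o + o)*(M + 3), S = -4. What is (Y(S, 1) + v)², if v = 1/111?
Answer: 15960025/12321 ≈ 1295.4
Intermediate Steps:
Y(o, M) = o + 2*o*(3 + M) (Y(o, M) = o + (2*o)*(3 + M) = o + 2*o*(3 + M))
v = 1/111 ≈ 0.0090090
(Y(S, 1) + v)² = (-4*(7 + 2*1) + 1/111)² = (-4*(7 + 2) + 1/111)² = (-4*9 + 1/111)² = (-36 + 1/111)² = (-3995/111)² = 15960025/12321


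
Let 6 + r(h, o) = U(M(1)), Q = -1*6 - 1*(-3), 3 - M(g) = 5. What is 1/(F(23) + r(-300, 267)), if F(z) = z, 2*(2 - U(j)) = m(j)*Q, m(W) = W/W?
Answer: 2/41 ≈ 0.048781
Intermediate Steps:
m(W) = 1
M(g) = -2 (M(g) = 3 - 1*5 = 3 - 5 = -2)
Q = -3 (Q = -6 + 3 = -3)
U(j) = 7/2 (U(j) = 2 - (-3)/2 = 2 - 1/2*(-3) = 2 + 3/2 = 7/2)
r(h, o) = -5/2 (r(h, o) = -6 + 7/2 = -5/2)
1/(F(23) + r(-300, 267)) = 1/(23 - 5/2) = 1/(41/2) = 2/41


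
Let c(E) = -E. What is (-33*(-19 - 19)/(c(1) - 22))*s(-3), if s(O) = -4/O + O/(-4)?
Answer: -5225/46 ≈ -113.59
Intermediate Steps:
s(O) = -4/O - O/4 (s(O) = -4/O + O*(-¼) = -4/O - O/4)
(-33*(-19 - 19)/(c(1) - 22))*s(-3) = (-33*(-19 - 19)/(-1*1 - 22))*(-4/(-3) - ¼*(-3)) = (-(-1254)/(-1 - 22))*(-4*(-⅓) + ¾) = (-(-1254)/(-23))*(4/3 + ¾) = -(-1254)*(-1)/23*(25/12) = -33*38/23*(25/12) = -1254/23*25/12 = -5225/46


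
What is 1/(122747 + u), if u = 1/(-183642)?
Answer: 183642/22541504573 ≈ 8.1468e-6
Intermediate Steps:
u = -1/183642 ≈ -5.4454e-6
1/(122747 + u) = 1/(122747 - 1/183642) = 1/(22541504573/183642) = 183642/22541504573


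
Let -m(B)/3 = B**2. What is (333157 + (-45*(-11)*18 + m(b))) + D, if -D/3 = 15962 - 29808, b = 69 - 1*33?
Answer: 379717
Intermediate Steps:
b = 36 (b = 69 - 33 = 36)
m(B) = -3*B**2
D = 41538 (D = -3*(15962 - 29808) = -3*(-13846) = 41538)
(333157 + (-45*(-11)*18 + m(b))) + D = (333157 + (-45*(-11)*18 - 3*36**2)) + 41538 = (333157 + (495*18 - 3*1296)) + 41538 = (333157 + (8910 - 3888)) + 41538 = (333157 + 5022) + 41538 = 338179 + 41538 = 379717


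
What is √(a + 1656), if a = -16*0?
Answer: 6*√46 ≈ 40.694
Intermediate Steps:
a = 0
√(a + 1656) = √(0 + 1656) = √1656 = 6*√46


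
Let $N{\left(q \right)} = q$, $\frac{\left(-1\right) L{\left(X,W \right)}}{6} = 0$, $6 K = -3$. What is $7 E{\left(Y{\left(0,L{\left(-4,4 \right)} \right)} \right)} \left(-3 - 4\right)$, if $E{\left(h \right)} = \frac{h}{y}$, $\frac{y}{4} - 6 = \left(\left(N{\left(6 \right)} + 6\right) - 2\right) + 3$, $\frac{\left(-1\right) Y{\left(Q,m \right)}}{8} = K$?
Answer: $- \frac{49}{19} \approx -2.5789$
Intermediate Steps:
$K = - \frac{1}{2}$ ($K = \frac{1}{6} \left(-3\right) = - \frac{1}{2} \approx -0.5$)
$L{\left(X,W \right)} = 0$ ($L{\left(X,W \right)} = \left(-6\right) 0 = 0$)
$Y{\left(Q,m \right)} = 4$ ($Y{\left(Q,m \right)} = \left(-8\right) \left(- \frac{1}{2}\right) = 4$)
$y = 76$ ($y = 24 + 4 \left(\left(\left(6 + 6\right) - 2\right) + 3\right) = 24 + 4 \left(\left(12 - 2\right) + 3\right) = 24 + 4 \left(10 + 3\right) = 24 + 4 \cdot 13 = 24 + 52 = 76$)
$E{\left(h \right)} = \frac{h}{76}$
$7 E{\left(Y{\left(0,L{\left(-4,4 \right)} \right)} \right)} \left(-3 - 4\right) = 7 \cdot \frac{1}{76} \cdot 4 \left(-3 - 4\right) = 7 \cdot \frac{1}{19} \left(-7\right) = \frac{7}{19} \left(-7\right) = - \frac{49}{19}$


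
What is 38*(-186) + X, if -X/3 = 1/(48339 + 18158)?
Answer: -470000799/66497 ≈ -7068.0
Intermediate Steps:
X = -3/66497 (X = -3/(48339 + 18158) = -3/66497 ≈ -4.5115e-5)
38*(-186) + X = 38*(-186) - 3/66497 = -7068 - 3/66497 = -470000799/66497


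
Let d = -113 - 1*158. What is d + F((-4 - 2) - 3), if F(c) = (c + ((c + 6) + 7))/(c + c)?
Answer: -4873/18 ≈ -270.72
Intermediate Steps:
d = -271 (d = -113 - 158 = -271)
F(c) = (13 + 2*c)/(2*c) (F(c) = (c + ((6 + c) + 7))/((2*c)) = (c + (13 + c))*(1/(2*c)) = (13 + 2*c)*(1/(2*c)) = (13 + 2*c)/(2*c))
d + F((-4 - 2) - 3) = -271 + (13/2 + ((-4 - 2) - 3))/((-4 - 2) - 3) = -271 + (13/2 + (-6 - 3))/(-6 - 3) = -271 + (13/2 - 9)/(-9) = -271 - ⅑*(-5/2) = -271 + 5/18 = -4873/18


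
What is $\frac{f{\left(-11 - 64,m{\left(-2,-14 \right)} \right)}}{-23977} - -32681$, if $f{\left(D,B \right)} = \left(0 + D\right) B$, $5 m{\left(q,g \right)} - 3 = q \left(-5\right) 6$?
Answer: $\frac{783593282}{23977} \approx 32681.0$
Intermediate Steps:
$m{\left(q,g \right)} = \frac{3}{5} - 6 q$ ($m{\left(q,g \right)} = \frac{3}{5} + \frac{q \left(-5\right) 6}{5} = \frac{3}{5} + \frac{- 5 q 6}{5} = \frac{3}{5} + \frac{\left(-30\right) q}{5} = \frac{3}{5} - 6 q$)
$f{\left(D,B \right)} = B D$ ($f{\left(D,B \right)} = D B = B D$)
$\frac{f{\left(-11 - 64,m{\left(-2,-14 \right)} \right)}}{-23977} - -32681 = \frac{\left(\frac{3}{5} - -12\right) \left(-11 - 64\right)}{-23977} - -32681 = \left(\frac{3}{5} + 12\right) \left(-75\right) \left(- \frac{1}{23977}\right) + 32681 = \frac{63}{5} \left(-75\right) \left(- \frac{1}{23977}\right) + 32681 = \left(-945\right) \left(- \frac{1}{23977}\right) + 32681 = \frac{945}{23977} + 32681 = \frac{783593282}{23977}$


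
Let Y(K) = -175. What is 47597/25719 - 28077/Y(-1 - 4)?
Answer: 104348834/642975 ≈ 162.29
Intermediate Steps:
47597/25719 - 28077/Y(-1 - 4) = 47597/25719 - 28077/(-175) = 47597*(1/25719) - 28077*(-1/175) = 47597/25719 + 4011/25 = 104348834/642975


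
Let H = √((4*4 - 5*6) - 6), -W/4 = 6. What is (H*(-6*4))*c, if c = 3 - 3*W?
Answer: -3600*I*√5 ≈ -8049.8*I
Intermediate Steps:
W = -24 (W = -4*6 = -24)
c = 75 (c = 3 - 3*(-24) = 3 + 72 = 75)
H = 2*I*√5 (H = √((16 - 30) - 6) = √(-14 - 6) = √(-20) = 2*I*√5 ≈ 4.4721*I)
(H*(-6*4))*c = ((2*I*√5)*(-6*4))*75 = ((2*I*√5)*(-24))*75 = -48*I*√5*75 = -3600*I*√5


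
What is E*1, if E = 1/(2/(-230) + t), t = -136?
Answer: -115/15641 ≈ -0.0073525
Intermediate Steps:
E = -115/15641 (E = 1/(2/(-230) - 136) = 1/(2*(-1/230) - 136) = 1/(-1/115 - 136) = 1/(-15641/115) = -115/15641 ≈ -0.0073525)
E*1 = -115/15641*1 = -115/15641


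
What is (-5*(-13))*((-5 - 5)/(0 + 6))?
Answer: -325/3 ≈ -108.33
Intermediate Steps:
(-5*(-13))*((-5 - 5)/(0 + 6)) = 65*(-10/6) = 65*(-10*⅙) = 65*(-5/3) = -325/3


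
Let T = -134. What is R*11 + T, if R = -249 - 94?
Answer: -3907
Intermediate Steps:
R = -343
R*11 + T = -343*11 - 134 = -3773 - 134 = -3907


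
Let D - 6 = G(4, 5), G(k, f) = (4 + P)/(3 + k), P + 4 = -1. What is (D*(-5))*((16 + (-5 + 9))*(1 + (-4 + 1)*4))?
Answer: 45100/7 ≈ 6442.9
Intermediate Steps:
P = -5 (P = -4 - 1 = -5)
G(k, f) = -1/(3 + k) (G(k, f) = (4 - 5)/(3 + k) = -1/(3 + k))
D = 41/7 (D = 6 - 1/(3 + 4) = 6 - 1/7 = 41/7 ≈ 5.8571)
(D*(-5))*((16 + (-5 + 9))*(1 + (-4 + 1)*4)) = ((41/7)*(-5))*((16 + (-5 + 9))*(1 + (-4 + 1)*4)) = -205*(16 + 4)*(1 - 3*4)/7 = -4100*(1 - 12)/7 = -4100*(-11)/7 = -205/7*(-220) = 45100/7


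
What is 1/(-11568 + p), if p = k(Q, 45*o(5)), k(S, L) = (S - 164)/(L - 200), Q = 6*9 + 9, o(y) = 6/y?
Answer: -146/1688827 ≈ -8.6450e-5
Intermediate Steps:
Q = 63 (Q = 54 + 9 = 63)
k(S, L) = (-164 + S)/(-200 + L)
p = 101/146 (p = (-164 + 63)/(-200 + 45*(6/5)) = -101/(-200 + 45*(6*(⅕))) = -101/(-200 + 45*(6/5)) = -101/(-200 + 54) = -101/(-146) = -1/146*(-101) = 101/146 ≈ 0.69178)
1/(-11568 + p) = 1/(-11568 + 101/146) = 1/(-1688827/146) = -146/1688827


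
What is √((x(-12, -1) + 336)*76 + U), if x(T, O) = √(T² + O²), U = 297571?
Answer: √(323107 + 76*√145) ≈ 569.23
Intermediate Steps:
x(T, O) = √(O² + T²)
√((x(-12, -1) + 336)*76 + U) = √((√((-1)² + (-12)²) + 336)*76 + 297571) = √((√(1 + 144) + 336)*76 + 297571) = √((√145 + 336)*76 + 297571) = √((336 + √145)*76 + 297571) = √((25536 + 76*√145) + 297571) = √(323107 + 76*√145)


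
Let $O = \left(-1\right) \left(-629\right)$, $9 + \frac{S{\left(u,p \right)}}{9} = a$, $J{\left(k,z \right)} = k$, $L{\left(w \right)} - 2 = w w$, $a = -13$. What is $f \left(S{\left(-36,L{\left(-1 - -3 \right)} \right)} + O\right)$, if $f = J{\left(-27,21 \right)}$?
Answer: $-11637$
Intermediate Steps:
$L{\left(w \right)} = 2 + w^{2}$ ($L{\left(w \right)} = 2 + w w = 2 + w^{2}$)
$S{\left(u,p \right)} = -198$ ($S{\left(u,p \right)} = -81 + 9 \left(-13\right) = -81 - 117 = -198$)
$f = -27$
$O = 629$
$f \left(S{\left(-36,L{\left(-1 - -3 \right)} \right)} + O\right) = - 27 \left(-198 + 629\right) = \left(-27\right) 431 = -11637$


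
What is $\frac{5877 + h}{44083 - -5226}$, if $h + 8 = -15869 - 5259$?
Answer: $- \frac{15259}{49309} \approx -0.30946$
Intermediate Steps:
$h = -21136$ ($h = -8 - 21128 = -21136$)
$\frac{5877 + h}{44083 - -5226} = \frac{5877 - 21136}{44083 - -5226} = - \frac{15259}{44083 + 5226} = - \frac{15259}{49309}$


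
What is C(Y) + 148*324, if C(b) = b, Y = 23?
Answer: 47975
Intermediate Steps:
C(Y) + 148*324 = 23 + 148*324 = 23 + 47952 = 47975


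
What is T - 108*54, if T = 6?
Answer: -5826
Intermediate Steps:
T - 108*54 = 6 - 108*54 = 6 - 5832 = -5826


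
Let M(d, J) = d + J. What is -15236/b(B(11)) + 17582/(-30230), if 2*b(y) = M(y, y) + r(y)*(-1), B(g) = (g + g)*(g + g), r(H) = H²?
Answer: -198781316/440768515 ≈ -0.45099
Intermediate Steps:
M(d, J) = J + d
B(g) = 4*g² (B(g) = (2*g)*(2*g) = 4*g²)
b(y) = y - y²/2 (b(y) = ((y + y) + y²*(-1))/2 = (2*y - y²)/2 = (-y² + 2*y)/2 = y - y²/2)
-15236/b(B(11)) + 17582/(-30230) = -15236*1/(242*(2 - 4*11²)) + 17582/(-30230) = -15236*1/(242*(2 - 4*121)) + 17582*(-1/30230) = -15236*1/(242*(2 - 1*484)) - 8791/15115 = -15236*1/(242*(2 - 484)) - 8791/15115 = -15236/((½)*484*(-482)) - 8791/15115 = -15236/(-116644) - 8791/15115 = -15236*(-1/116644) - 8791/15115 = 3809/29161 - 8791/15115 = -198781316/440768515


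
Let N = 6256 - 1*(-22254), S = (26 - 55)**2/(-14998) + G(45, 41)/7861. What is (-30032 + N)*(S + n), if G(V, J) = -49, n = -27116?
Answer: 347555676005573/8421377 ≈ 4.1271e+7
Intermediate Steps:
S = -1049429/16842754 (S = (26 - 55)**2/(-14998) - 49/7861 = (-29)**2*(-1/14998) - 49*1/7861 = 841*(-1/14998) - 7/1123 = -841/14998 - 7/1123 = -1049429/16842754 ≈ -0.062307)
N = 28510 (N = 6256 + 22254 = 28510)
(-30032 + N)*(S + n) = (-30032 + 28510)*(-1049429/16842754 - 27116) = -1522*(-456709166893/16842754) = 347555676005573/8421377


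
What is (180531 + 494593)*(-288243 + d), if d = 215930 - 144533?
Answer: -146397938904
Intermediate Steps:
d = 71397
(180531 + 494593)*(-288243 + d) = (180531 + 494593)*(-288243 + 71397) = 675124*(-216846) = -146397938904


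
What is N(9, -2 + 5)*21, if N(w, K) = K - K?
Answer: 0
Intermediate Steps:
N(w, K) = 0
N(9, -2 + 5)*21 = 0*21 = 0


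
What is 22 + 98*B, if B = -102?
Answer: -9974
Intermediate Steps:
22 + 98*B = 22 + 98*(-102) = 22 - 9996 = -9974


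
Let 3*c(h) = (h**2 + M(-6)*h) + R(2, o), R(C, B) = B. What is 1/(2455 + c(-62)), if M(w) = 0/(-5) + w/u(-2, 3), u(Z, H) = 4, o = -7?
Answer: 1/3765 ≈ 0.00026560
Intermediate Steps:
M(w) = w/4 (M(w) = 0/(-5) + w/4 = 0*(-1/5) + w*(1/4) = 0 + w/4 = w/4)
c(h) = -7/3 - h/2 + h**2/3 (c(h) = ((h**2 + ((1/4)*(-6))*h) - 7)/3 = ((h**2 - 3*h/2) - 7)/3 = (-7 + h**2 - 3*h/2)/3 = -7/3 - h/2 + h**2/3)
1/(2455 + c(-62)) = 1/(2455 + (-7/3 - 1/2*(-62) + (1/3)*(-62)**2)) = 1/(2455 + (-7/3 + 31 + (1/3)*3844)) = 1/(2455 + (-7/3 + 31 + 3844/3)) = 1/(2455 + 1310) = 1/3765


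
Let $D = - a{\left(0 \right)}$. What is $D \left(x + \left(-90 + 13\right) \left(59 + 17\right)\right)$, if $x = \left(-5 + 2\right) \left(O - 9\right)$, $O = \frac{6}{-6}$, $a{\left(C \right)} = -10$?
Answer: $-58220$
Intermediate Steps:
$O = -1$ ($O = 6 \left(- \frac{1}{6}\right) = -1$)
$D = 10$ ($D = \left(-1\right) \left(-10\right) = 10$)
$x = 30$ ($x = \left(-5 + 2\right) \left(-1 - 9\right) = \left(-3\right) \left(-10\right) = 30$)
$D \left(x + \left(-90 + 13\right) \left(59 + 17\right)\right) = 10 \left(30 + \left(-90 + 13\right) \left(59 + 17\right)\right) = 10 \left(30 - 5852\right) = 10 \left(-5822\right) = -58220$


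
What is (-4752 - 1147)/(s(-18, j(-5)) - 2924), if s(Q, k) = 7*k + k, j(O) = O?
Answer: 5899/2964 ≈ 1.9902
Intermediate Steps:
s(Q, k) = 8*k
(-4752 - 1147)/(s(-18, j(-5)) - 2924) = (-4752 - 1147)/(8*(-5) - 2924) = -5899/(-40 - 2924) = -5899/(-2964) = -5899*(-1/2964) = 5899/2964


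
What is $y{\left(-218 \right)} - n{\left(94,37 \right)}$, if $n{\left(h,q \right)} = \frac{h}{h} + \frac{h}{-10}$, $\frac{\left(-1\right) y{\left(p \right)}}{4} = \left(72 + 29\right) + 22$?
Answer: $- \frac{2418}{5} \approx -483.6$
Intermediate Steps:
$y{\left(p \right)} = -492$ ($y{\left(p \right)} = - 4 \left(\left(72 + 29\right) + 22\right) = - 4 \left(101 + 22\right) = \left(-4\right) 123 = -492$)
$n{\left(h,q \right)} = 1 - \frac{h}{10}$ ($n{\left(h,q \right)} = 1 + h \left(- \frac{1}{10}\right) = 1 - \frac{h}{10}$)
$y{\left(-218 \right)} - n{\left(94,37 \right)} = -492 - \left(1 - \frac{47}{5}\right) = -492 - - \frac{42}{5} = -492 + \frac{42}{5} = - \frac{2418}{5}$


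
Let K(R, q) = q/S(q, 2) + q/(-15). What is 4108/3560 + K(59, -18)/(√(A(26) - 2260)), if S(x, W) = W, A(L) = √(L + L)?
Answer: 1027/890 + 39*I*√2/(10*√(1130 - √13)) ≈ 1.1539 + 0.16434*I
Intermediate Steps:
A(L) = √2*√L (A(L) = √(2*L) = √2*√L)
K(R, q) = 13*q/30 (K(R, q) = q/2 + q/(-15) = q*(½) + q*(-1/15) = q/2 - q/15 = 13*q/30)
4108/3560 + K(59, -18)/(√(A(26) - 2260)) = 4108/3560 + ((13/30)*(-18))/(√(√2*√26 - 2260)) = 4108*(1/3560) - 39/(5*√(2*√13 - 2260)) = 1027/890 - 39/(5*√(-2260 + 2*√13))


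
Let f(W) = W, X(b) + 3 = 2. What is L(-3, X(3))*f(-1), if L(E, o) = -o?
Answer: -1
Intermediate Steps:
X(b) = -1 (X(b) = -3 + 2 = -1)
L(-3, X(3))*f(-1) = -1*(-1)*(-1) = 1*(-1) = -1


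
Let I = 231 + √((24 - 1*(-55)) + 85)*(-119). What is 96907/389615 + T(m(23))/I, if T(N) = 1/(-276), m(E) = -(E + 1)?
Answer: 2889936542921/11618984762420 + 17*√41/44732562 ≈ 0.24873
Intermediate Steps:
m(E) = -1 - E (m(E) = -(1 + E) = -1 - E)
T(N) = -1/276
I = 231 - 238*√41 (I = 231 + √((24 + 55) + 85)*(-119) = 231 + √(79 + 85)*(-119) = 231 + √164*(-119) = 231 + (2*√41)*(-119) = 231 - 238*√41 ≈ -1292.9)
96907/389615 + T(m(23))/I = 96907/389615 - 1/(276*(231 - 238*√41))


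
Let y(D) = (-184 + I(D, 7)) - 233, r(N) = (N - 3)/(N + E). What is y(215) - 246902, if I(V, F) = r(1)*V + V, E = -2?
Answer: -246674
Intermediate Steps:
r(N) = (-3 + N)/(-2 + N) (r(N) = (N - 3)/(N - 2) = (-3 + N)/(-2 + N))
I(V, F) = 3*V (I(V, F) = ((-3 + 1)/(-2 + 1))*V + V = (-2/(-1))*V + V = (-1*(-2))*V + V = 2*V + V = 3*V)
y(D) = -417 + 3*D (y(D) = (-184 + 3*D) - 233 = -417 + 3*D)
y(215) - 246902 = (-417 + 3*215) - 246902 = (-417 + 645) - 246902 = 228 - 246902 = -246674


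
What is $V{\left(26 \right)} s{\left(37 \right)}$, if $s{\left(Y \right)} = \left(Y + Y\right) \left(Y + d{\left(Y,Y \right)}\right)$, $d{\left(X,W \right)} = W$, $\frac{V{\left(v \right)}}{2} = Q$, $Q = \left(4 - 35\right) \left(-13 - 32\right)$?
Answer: $15278040$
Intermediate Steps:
$Q = 1395$ ($Q = \left(-31\right) \left(-45\right) = 1395$)
$V{\left(v \right)} = 2790$ ($V{\left(v \right)} = 2 \cdot 1395 = 2790$)
$s{\left(Y \right)} = 4 Y^{2}$ ($s{\left(Y \right)} = \left(Y + Y\right) \left(Y + Y\right) = 2 Y 2 Y = 4 Y^{2}$)
$V{\left(26 \right)} s{\left(37 \right)} = 2790 \cdot 4 \cdot 37^{2} = 2790 \cdot 4 \cdot 1369 = 2790 \cdot 5476 = 15278040$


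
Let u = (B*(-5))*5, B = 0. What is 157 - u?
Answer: 157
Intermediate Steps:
u = 0 (u = (0*(-5))*5 = 0*5 = 0)
157 - u = 157 - 1*0 = 157 + 0 = 157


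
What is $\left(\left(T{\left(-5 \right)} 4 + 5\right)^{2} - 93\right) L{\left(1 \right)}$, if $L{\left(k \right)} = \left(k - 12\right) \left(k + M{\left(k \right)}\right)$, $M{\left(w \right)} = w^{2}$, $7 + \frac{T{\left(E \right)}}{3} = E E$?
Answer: $-1072456$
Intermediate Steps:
$T{\left(E \right)} = -21 + 3 E^{2}$ ($T{\left(E \right)} = -21 + 3 E E = -21 + 3 E^{2}$)
$L{\left(k \right)} = \left(-12 + k\right) \left(k + k^{2}\right)$ ($L{\left(k \right)} = \left(k - 12\right) \left(k + k^{2}\right) = \left(-12 + k\right) \left(k + k^{2}\right)$)
$\left(\left(T{\left(-5 \right)} 4 + 5\right)^{2} - 93\right) L{\left(1 \right)} = \left(\left(\left(-21 + 3 \left(-5\right)^{2}\right) 4 + 5\right)^{2} - 93\right) 1 \left(-12 + 1^{2} - 11\right) = \left(\left(\left(-21 + 3 \cdot 25\right) 4 + 5\right)^{2} - 93\right) 1 \left(-12 + 1 - 11\right) = \left(\left(\left(-21 + 75\right) 4 + 5\right)^{2} - 93\right) 1 \left(-22\right) = \left(\left(54 \cdot 4 + 5\right)^{2} - 93\right) \left(-22\right) = \left(\left(216 + 5\right)^{2} - 93\right) \left(-22\right) = \left(221^{2} - 93\right) \left(-22\right) = \left(48841 - 93\right) \left(-22\right) = 48748 \left(-22\right) = -1072456$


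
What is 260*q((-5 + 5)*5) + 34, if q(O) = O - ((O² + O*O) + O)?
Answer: 34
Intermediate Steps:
q(O) = -2*O² (q(O) = O - ((O² + O²) + O) = O - (2*O² + O) = O - (O + 2*O²) = O + (-O - 2*O²) = -2*O²)
260*q((-5 + 5)*5) + 34 = 260*(-2*25*(-5 + 5)²) + 34 = 260*(-2*(0*5)²) + 34 = 260*(-2*0²) + 34 = 260*(-2*0) + 34 = 260*0 + 34 = 0 + 34 = 34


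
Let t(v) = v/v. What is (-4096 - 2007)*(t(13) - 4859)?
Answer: 29648374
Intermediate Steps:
t(v) = 1
(-4096 - 2007)*(t(13) - 4859) = (-4096 - 2007)*(1 - 4859) = -6103*(-4858) = 29648374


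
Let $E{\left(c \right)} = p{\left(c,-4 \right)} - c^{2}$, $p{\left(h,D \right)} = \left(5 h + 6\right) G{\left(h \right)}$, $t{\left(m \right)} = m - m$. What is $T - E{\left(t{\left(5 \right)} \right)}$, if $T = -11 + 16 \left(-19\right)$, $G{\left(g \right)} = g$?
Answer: $-315$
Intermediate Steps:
$t{\left(m \right)} = 0$
$p{\left(h,D \right)} = h \left(6 + 5 h\right)$ ($p{\left(h,D \right)} = \left(5 h + 6\right) h = \left(6 + 5 h\right) h = h \left(6 + 5 h\right)$)
$T = -315$ ($T = -11 - 304 = -315$)
$E{\left(c \right)} = - c^{2} + c \left(6 + 5 c\right)$ ($E{\left(c \right)} = c \left(6 + 5 c\right) - c^{2} = - c^{2} + c \left(6 + 5 c\right)$)
$T - E{\left(t{\left(5 \right)} \right)} = -315 - 2 \cdot 0 \left(3 + 2 \cdot 0\right) = -315 - 2 \cdot 0 \left(3 + 0\right) = -315 - 2 \cdot 0 \cdot 3 = -315 - 0 = -315 + 0 = -315$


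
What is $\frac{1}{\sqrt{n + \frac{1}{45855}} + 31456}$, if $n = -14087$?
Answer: $\frac{180301860}{5671656053083} - \frac{3 i \sqrt{822790765370}}{22686624212332} \approx 3.179 \cdot 10^{-5} - 1.1995 \cdot 10^{-7} i$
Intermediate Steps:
$\frac{1}{\sqrt{n + \frac{1}{45855}} + 31456} = \frac{1}{\sqrt{-14087 + \frac{1}{45855}} + 31456} = \frac{1}{\sqrt{- \frac{645959384}{45855}} + 31456} = \frac{1}{\frac{2 i \sqrt{822790765370}}{15285} + 31456} = \frac{1}{31456 + \frac{2 i \sqrt{822790765370}}{15285}}$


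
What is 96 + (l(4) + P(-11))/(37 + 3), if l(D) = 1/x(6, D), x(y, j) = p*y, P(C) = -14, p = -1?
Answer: 4591/48 ≈ 95.646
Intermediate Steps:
x(y, j) = -y
l(D) = -1/6 (l(D) = 1/(-1*6) = 1/(-6) = -1/6)
96 + (l(4) + P(-11))/(37 + 3) = 96 + (-1/6 - 14)/(37 + 3) = 96 - 85/6/40 = 96 - 85/6*1/40 = 96 - 17/48 = 4591/48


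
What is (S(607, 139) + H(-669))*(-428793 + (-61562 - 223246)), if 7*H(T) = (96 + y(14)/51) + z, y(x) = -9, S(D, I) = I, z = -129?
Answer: -1628743311/17 ≈ -9.5808e+7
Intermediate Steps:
H(T) = -564/119 (H(T) = ((96 - 9/51) - 129)/7 = ((96 - 9*1/51) - 129)/7 = ((96 - 3/17) - 129)/7 = (1629/17 - 129)/7 = (⅐)*(-564/17) = -564/119)
(S(607, 139) + H(-669))*(-428793 + (-61562 - 223246)) = (139 - 564/119)*(-428793 + (-61562 - 223246)) = 15977*(-428793 - 284808)/119 = (15977/119)*(-713601) = -1628743311/17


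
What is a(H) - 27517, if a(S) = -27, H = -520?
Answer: -27544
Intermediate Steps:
a(H) - 27517 = -27 - 27517 = -27544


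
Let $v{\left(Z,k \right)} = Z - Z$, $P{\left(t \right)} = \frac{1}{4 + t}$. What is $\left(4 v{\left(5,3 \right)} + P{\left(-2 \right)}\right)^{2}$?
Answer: $\frac{1}{4} \approx 0.25$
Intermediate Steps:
$v{\left(Z,k \right)} = 0$
$\left(4 v{\left(5,3 \right)} + P{\left(-2 \right)}\right)^{2} = \left(4 \cdot 0 + \frac{1}{4 - 2}\right)^{2} = \left(0 + \frac{1}{2}\right)^{2} = \left(\frac{1}{2}\right)^{2} = \frac{1}{4}$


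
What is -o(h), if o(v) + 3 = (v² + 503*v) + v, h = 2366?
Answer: -6790417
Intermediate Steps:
o(v) = -3 + v² + 504*v (o(v) = -3 + ((v² + 503*v) + v) = -3 + (v² + 504*v) = -3 + v² + 504*v)
-o(h) = -(-3 + 2366² + 504*2366) = -(-3 + 5597956 + 1192464) = -1*6790417 = -6790417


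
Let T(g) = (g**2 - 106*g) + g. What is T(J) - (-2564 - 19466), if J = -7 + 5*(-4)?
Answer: 25594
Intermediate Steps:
J = -27 (J = -7 - 20 = -27)
T(g) = g**2 - 105*g
T(J) - (-2564 - 19466) = -27*(-105 - 27) - (-2564 - 19466) = -27*(-132) - 1*(-22030) = 3564 + 22030 = 25594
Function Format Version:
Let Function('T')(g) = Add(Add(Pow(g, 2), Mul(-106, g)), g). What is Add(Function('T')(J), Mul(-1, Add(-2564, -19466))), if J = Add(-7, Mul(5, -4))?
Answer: 25594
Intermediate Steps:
J = -27 (J = Add(-7, -20) = -27)
Function('T')(g) = Add(Pow(g, 2), Mul(-105, g))
Add(Function('T')(J), Mul(-1, Add(-2564, -19466))) = Add(Mul(-27, Add(-105, -27)), Mul(-1, Add(-2564, -19466))) = Add(Mul(-27, -132), Mul(-1, -22030)) = Add(3564, 22030) = 25594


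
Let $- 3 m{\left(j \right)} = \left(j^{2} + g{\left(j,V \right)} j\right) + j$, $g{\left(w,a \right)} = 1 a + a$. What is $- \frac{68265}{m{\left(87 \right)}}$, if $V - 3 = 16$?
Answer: $\frac{7585}{406} \approx 18.682$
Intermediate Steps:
$V = 19$ ($V = 3 + 16 = 19$)
$g{\left(w,a \right)} = 2 a$ ($g{\left(w,a \right)} = a + a = 2 a$)
$m{\left(j \right)} = - 13 j - \frac{j^{2}}{3}$ ($m{\left(j \right)} = - \frac{\left(j^{2} + 2 \cdot 19 j\right) + j}{3} = - \frac{\left(j^{2} + 38 j\right) + j}{3} = - \frac{j^{2} + 39 j}{3} = - 13 j - \frac{j^{2}}{3}$)
$- \frac{68265}{m{\left(87 \right)}} = - \frac{68265}{\left(- \frac{1}{3}\right) 87 \left(39 + 87\right)} = - \frac{68265}{\left(- \frac{1}{3}\right) 87 \cdot 126} = - \frac{68265}{-3654} = \left(-68265\right) \left(- \frac{1}{3654}\right) = \frac{7585}{406}$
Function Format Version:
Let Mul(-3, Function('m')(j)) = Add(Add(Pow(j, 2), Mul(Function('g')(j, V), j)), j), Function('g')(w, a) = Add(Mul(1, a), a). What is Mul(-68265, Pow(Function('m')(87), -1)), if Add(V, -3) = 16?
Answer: Rational(7585, 406) ≈ 18.682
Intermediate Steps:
V = 19 (V = Add(3, 16) = 19)
Function('g')(w, a) = Mul(2, a) (Function('g')(w, a) = Add(a, a) = Mul(2, a))
Function('m')(j) = Add(Mul(-13, j), Mul(Rational(-1, 3), Pow(j, 2))) (Function('m')(j) = Mul(Rational(-1, 3), Add(Add(Pow(j, 2), Mul(Mul(2, 19), j)), j)) = Mul(Rational(-1, 3), Add(Add(Pow(j, 2), Mul(38, j)), j)) = Mul(Rational(-1, 3), Add(Pow(j, 2), Mul(39, j))) = Add(Mul(-13, j), Mul(Rational(-1, 3), Pow(j, 2))))
Mul(-68265, Pow(Function('m')(87), -1)) = Mul(-68265, Pow(Mul(Rational(-1, 3), 87, Add(39, 87)), -1)) = Mul(-68265, Pow(Mul(Rational(-1, 3), 87, 126), -1)) = Mul(-68265, Pow(-3654, -1)) = Mul(-68265, Rational(-1, 3654)) = Rational(7585, 406)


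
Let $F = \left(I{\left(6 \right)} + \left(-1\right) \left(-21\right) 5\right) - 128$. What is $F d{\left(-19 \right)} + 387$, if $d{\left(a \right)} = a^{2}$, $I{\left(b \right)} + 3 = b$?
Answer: $-6833$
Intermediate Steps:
$I{\left(b \right)} = -3 + b$
$F = -20$ ($F = \left(\left(-3 + 6\right) + \left(-1\right) \left(-21\right) 5\right) - 128 = \left(3 + 21 \cdot 5\right) - 128 = \left(3 + 105\right) - 128 = 108 - 128 = -20$)
$F d{\left(-19 \right)} + 387 = - 20 \left(-19\right)^{2} + 387 = \left(-20\right) 361 + 387 = -7220 + 387 = -6833$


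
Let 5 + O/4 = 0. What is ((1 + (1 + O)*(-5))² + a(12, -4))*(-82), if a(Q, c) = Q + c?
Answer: -756368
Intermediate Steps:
O = -20 (O = -20 + 4*0 = -20 + 0 = -20)
((1 + (1 + O)*(-5))² + a(12, -4))*(-82) = ((1 + (1 - 20)*(-5))² + (12 - 4))*(-82) = ((1 - 19*(-5))² + 8)*(-82) = ((1 + 95)² + 8)*(-82) = (96² + 8)*(-82) = (9216 + 8)*(-82) = 9224*(-82) = -756368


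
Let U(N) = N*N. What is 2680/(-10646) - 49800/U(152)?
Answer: -37005595/15372824 ≈ -2.4072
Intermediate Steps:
U(N) = N²
2680/(-10646) - 49800/U(152) = 2680/(-10646) - 49800/(152²) = 2680*(-1/10646) - 49800/23104 = -1340/5323 - 49800*1/23104 = -1340/5323 - 6225/2888 = -37005595/15372824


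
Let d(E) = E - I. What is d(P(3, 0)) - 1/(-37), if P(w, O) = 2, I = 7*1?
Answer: -184/37 ≈ -4.9730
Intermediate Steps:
I = 7
d(E) = -7 + E (d(E) = E - 1*7 = E - 7 = -7 + E)
d(P(3, 0)) - 1/(-37) = (-7 + 2) - 1/(-37) = -5 - 1*(-1/37) = -5 + 1/37 = -184/37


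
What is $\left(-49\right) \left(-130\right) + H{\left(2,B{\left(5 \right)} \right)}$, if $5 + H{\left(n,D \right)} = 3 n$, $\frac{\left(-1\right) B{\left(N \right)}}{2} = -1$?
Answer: $6371$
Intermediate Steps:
$B{\left(N \right)} = 2$ ($B{\left(N \right)} = \left(-2\right) \left(-1\right) = 2$)
$H{\left(n,D \right)} = -5 + 3 n$
$\left(-49\right) \left(-130\right) + H{\left(2,B{\left(5 \right)} \right)} = \left(-49\right) \left(-130\right) + \left(-5 + 3 \cdot 2\right) = 6370 + \left(-5 + 6\right) = 6370 + 1 = 6371$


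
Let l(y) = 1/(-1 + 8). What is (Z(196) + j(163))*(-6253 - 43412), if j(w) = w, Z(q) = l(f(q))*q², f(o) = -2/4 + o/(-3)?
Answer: -280656915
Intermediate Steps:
f(o) = -½ - o/3 (f(o) = -2*¼ + o*(-⅓) = -½ - o/3)
l(y) = ⅐ (l(y) = 1/7 = ⅐)
Z(q) = q²/7
(Z(196) + j(163))*(-6253 - 43412) = ((⅐)*196² + 163)*(-6253 - 43412) = ((⅐)*38416 + 163)*(-49665) = (5488 + 163)*(-49665) = 5651*(-49665) = -280656915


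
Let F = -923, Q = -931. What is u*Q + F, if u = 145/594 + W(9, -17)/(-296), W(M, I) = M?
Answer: -98633473/87912 ≈ -1122.0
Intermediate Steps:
u = 18787/87912 (u = 145/594 + 9/(-296) = 145*(1/594) + 9*(-1/296) = 145/594 - 9/296 = 18787/87912 ≈ 0.21370)
u*Q + F = (18787/87912)*(-931) - 923 = -17490697/87912 - 923 = -98633473/87912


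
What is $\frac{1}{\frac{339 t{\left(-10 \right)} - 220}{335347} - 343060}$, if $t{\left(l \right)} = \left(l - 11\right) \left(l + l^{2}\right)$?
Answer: $- \frac{335347}{115044782750} \approx -2.9149 \cdot 10^{-6}$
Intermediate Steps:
$t{\left(l \right)} = \left(-11 + l\right) \left(l + l^{2}\right)$
$\frac{1}{\frac{339 t{\left(-10 \right)} - 220}{335347} - 343060} = \frac{1}{\frac{339 \left(- 10 \left(-11 + \left(-10\right)^{2} - -100\right)\right) - 220}{335347} - 343060} = \frac{1}{\left(339 \left(- 10 \left(-11 + 100 + 100\right)\right) - 220\right) \frac{1}{335347} - 343060} = \frac{1}{\left(339 \left(\left(-10\right) 189\right) - 220\right) \frac{1}{335347} - 343060} = \frac{1}{\left(339 \left(-1890\right) - 220\right) \frac{1}{335347} - 343060} = \frac{1}{\left(-640710 - 220\right) \frac{1}{335347} - 343060} = \frac{1}{\left(-640930\right) \frac{1}{335347} - 343060} = \frac{1}{- \frac{640930}{335347} - 343060} = \frac{1}{- \frac{115044782750}{335347}} = - \frac{335347}{115044782750}$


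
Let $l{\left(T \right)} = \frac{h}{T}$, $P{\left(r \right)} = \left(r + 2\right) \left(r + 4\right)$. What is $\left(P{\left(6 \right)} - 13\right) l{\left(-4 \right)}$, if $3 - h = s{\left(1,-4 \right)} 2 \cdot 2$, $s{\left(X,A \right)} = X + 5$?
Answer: $\frac{1407}{4} \approx 351.75$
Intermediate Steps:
$s{\left(X,A \right)} = 5 + X$
$h = -21$ ($h = 3 - \left(5 + 1\right) 2 \cdot 2 = 3 - 6 \cdot 2 \cdot 2 = 3 - 12 \cdot 2 = 3 - 24 = -21$)
$P{\left(r \right)} = \left(2 + r\right) \left(4 + r\right)$
$l{\left(T \right)} = - \frac{21}{T}$
$\left(P{\left(6 \right)} - 13\right) l{\left(-4 \right)} = \left(\left(8 + 6^{2} + 6 \cdot 6\right) - 13\right) \left(- \frac{21}{-4}\right) = \left(\left(8 + 36 + 36\right) - 13\right) \left(\left(-21\right) \left(- \frac{1}{4}\right)\right) = \left(80 - 13\right) \frac{21}{4} = 67 \cdot \frac{21}{4} = \frac{1407}{4}$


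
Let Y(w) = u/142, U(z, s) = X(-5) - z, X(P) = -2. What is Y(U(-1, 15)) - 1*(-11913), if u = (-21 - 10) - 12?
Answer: 1691603/142 ≈ 11913.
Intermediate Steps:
u = -43 (u = -31 - 12 = -43)
U(z, s) = -2 - z
Y(w) = -43/142
Y(U(-1, 15)) - 1*(-11913) = -43/142 - 1*(-11913) = -43/142 + 11913 = 1691603/142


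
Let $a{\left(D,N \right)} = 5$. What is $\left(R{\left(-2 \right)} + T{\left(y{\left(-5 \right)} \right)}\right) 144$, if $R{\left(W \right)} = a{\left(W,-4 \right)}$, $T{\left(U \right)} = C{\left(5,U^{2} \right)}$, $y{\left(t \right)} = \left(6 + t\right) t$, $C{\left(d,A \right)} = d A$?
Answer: $18720$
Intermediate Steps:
$C{\left(d,A \right)} = A d$
$y{\left(t \right)} = t \left(6 + t\right)$
$T{\left(U \right)} = 5 U^{2}$ ($T{\left(U \right)} = U^{2} \cdot 5 = 5 U^{2}$)
$R{\left(W \right)} = 5$
$\left(R{\left(-2 \right)} + T{\left(y{\left(-5 \right)} \right)}\right) 144 = \left(5 + 5 \left(- 5 \left(6 - 5\right)\right)^{2}\right) 144 = \left(5 + 5 \left(\left(-5\right) 1\right)^{2}\right) 144 = \left(5 + 5 \left(-5\right)^{2}\right) 144 = \left(5 + 5 \cdot 25\right) 144 = \left(5 + 125\right) 144 = 130 \cdot 144 = 18720$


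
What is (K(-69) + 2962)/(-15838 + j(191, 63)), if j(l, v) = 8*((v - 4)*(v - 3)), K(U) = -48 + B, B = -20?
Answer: 1447/6241 ≈ 0.23185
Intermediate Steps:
K(U) = -68 (K(U) = -48 - 20 = -68)
j(l, v) = 8*(-4 + v)*(-3 + v) (j(l, v) = 8*((-4 + v)*(-3 + v)) = 8*(-4 + v)*(-3 + v))
(K(-69) + 2962)/(-15838 + j(191, 63)) = (-68 + 2962)/(-15838 + (96 - 56*63 + 8*63²)) = 2894/(-15838 + (96 - 3528 + 8*3969)) = 2894/(-15838 + (96 - 3528 + 31752)) = 2894/(-15838 + 28320) = 2894/12482 = 2894*(1/12482) = 1447/6241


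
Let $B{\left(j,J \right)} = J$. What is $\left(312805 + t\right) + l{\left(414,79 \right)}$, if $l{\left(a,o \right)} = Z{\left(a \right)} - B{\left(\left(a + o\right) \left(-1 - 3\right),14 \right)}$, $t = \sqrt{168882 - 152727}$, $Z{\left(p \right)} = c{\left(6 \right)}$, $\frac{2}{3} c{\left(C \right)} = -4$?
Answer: $312785 + 3 \sqrt{1795} \approx 3.1291 \cdot 10^{5}$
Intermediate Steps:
$c{\left(C \right)} = -6$ ($c{\left(C \right)} = \frac{3}{2} \left(-4\right) = -6$)
$Z{\left(p \right)} = -6$
$t = 3 \sqrt{1795}$ ($t = \sqrt{16155} = 3 \sqrt{1795} \approx 127.1$)
$l{\left(a,o \right)} = -20$ ($l{\left(a,o \right)} = -6 - 14 = -20$)
$\left(312805 + t\right) + l{\left(414,79 \right)} = \left(312805 + 3 \sqrt{1795}\right) - 20 = 312785 + 3 \sqrt{1795}$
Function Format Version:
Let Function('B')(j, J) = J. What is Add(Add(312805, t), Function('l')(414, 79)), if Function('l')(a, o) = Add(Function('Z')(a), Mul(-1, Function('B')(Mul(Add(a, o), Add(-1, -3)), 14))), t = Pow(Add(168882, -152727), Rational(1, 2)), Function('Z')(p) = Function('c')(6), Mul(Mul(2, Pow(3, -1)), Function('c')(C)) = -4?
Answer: Add(312785, Mul(3, Pow(1795, Rational(1, 2)))) ≈ 3.1291e+5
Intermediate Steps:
Function('c')(C) = -6 (Function('c')(C) = Mul(Rational(3, 2), -4) = -6)
Function('Z')(p) = -6
t = Mul(3, Pow(1795, Rational(1, 2))) (t = Pow(16155, Rational(1, 2)) = Mul(3, Pow(1795, Rational(1, 2))) ≈ 127.10)
Function('l')(a, o) = -20 (Function('l')(a, o) = Add(-6, Mul(-1, 14)) = Add(-6, -14) = -20)
Add(Add(312805, t), Function('l')(414, 79)) = Add(Add(312805, Mul(3, Pow(1795, Rational(1, 2)))), -20) = Add(312785, Mul(3, Pow(1795, Rational(1, 2))))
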